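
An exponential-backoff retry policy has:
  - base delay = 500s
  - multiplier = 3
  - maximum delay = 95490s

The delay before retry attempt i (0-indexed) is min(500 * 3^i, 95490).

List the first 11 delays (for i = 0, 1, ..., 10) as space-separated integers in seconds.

Answer: 500 1500 4500 13500 40500 95490 95490 95490 95490 95490 95490

Derivation:
Computing each delay:
  i=0: min(500*3^0, 95490) = 500
  i=1: min(500*3^1, 95490) = 1500
  i=2: min(500*3^2, 95490) = 4500
  i=3: min(500*3^3, 95490) = 13500
  i=4: min(500*3^4, 95490) = 40500
  i=5: min(500*3^5, 95490) = 95490
  i=6: min(500*3^6, 95490) = 95490
  i=7: min(500*3^7, 95490) = 95490
  i=8: min(500*3^8, 95490) = 95490
  i=9: min(500*3^9, 95490) = 95490
  i=10: min(500*3^10, 95490) = 95490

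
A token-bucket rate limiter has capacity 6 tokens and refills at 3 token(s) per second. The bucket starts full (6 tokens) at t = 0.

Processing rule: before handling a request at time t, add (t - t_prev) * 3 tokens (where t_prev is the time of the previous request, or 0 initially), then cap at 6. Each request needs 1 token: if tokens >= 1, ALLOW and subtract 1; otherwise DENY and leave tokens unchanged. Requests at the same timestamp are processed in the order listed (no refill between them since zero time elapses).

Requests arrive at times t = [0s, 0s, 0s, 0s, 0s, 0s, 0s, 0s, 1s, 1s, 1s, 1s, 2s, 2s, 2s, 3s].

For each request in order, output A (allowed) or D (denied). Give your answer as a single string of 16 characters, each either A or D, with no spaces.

Answer: AAAAAADDAAADAAAA

Derivation:
Simulating step by step:
  req#1 t=0s: ALLOW
  req#2 t=0s: ALLOW
  req#3 t=0s: ALLOW
  req#4 t=0s: ALLOW
  req#5 t=0s: ALLOW
  req#6 t=0s: ALLOW
  req#7 t=0s: DENY
  req#8 t=0s: DENY
  req#9 t=1s: ALLOW
  req#10 t=1s: ALLOW
  req#11 t=1s: ALLOW
  req#12 t=1s: DENY
  req#13 t=2s: ALLOW
  req#14 t=2s: ALLOW
  req#15 t=2s: ALLOW
  req#16 t=3s: ALLOW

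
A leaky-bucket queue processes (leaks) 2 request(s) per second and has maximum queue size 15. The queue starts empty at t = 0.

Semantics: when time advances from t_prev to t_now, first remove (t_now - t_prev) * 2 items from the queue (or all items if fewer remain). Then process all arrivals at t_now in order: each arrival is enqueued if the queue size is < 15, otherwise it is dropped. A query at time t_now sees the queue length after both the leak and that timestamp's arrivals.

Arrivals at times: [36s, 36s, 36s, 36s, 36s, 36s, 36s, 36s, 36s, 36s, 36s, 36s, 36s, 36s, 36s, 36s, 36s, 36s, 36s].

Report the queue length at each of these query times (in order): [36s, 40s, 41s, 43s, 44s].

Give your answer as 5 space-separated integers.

Queue lengths at query times:
  query t=36s: backlog = 15
  query t=40s: backlog = 7
  query t=41s: backlog = 5
  query t=43s: backlog = 1
  query t=44s: backlog = 0

Answer: 15 7 5 1 0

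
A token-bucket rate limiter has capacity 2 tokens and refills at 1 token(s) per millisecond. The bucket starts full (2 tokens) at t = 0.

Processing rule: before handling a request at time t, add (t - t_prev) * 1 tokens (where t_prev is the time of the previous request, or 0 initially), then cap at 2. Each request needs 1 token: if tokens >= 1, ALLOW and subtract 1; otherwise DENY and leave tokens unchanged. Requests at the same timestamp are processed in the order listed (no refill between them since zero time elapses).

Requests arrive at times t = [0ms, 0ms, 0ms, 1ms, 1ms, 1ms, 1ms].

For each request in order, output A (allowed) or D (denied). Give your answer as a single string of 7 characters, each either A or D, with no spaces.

Simulating step by step:
  req#1 t=0ms: ALLOW
  req#2 t=0ms: ALLOW
  req#3 t=0ms: DENY
  req#4 t=1ms: ALLOW
  req#5 t=1ms: DENY
  req#6 t=1ms: DENY
  req#7 t=1ms: DENY

Answer: AADADDD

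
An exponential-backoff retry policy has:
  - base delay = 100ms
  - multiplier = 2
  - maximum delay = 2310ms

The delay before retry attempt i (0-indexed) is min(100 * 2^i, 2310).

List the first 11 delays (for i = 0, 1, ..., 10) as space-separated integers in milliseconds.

Answer: 100 200 400 800 1600 2310 2310 2310 2310 2310 2310

Derivation:
Computing each delay:
  i=0: min(100*2^0, 2310) = 100
  i=1: min(100*2^1, 2310) = 200
  i=2: min(100*2^2, 2310) = 400
  i=3: min(100*2^3, 2310) = 800
  i=4: min(100*2^4, 2310) = 1600
  i=5: min(100*2^5, 2310) = 2310
  i=6: min(100*2^6, 2310) = 2310
  i=7: min(100*2^7, 2310) = 2310
  i=8: min(100*2^8, 2310) = 2310
  i=9: min(100*2^9, 2310) = 2310
  i=10: min(100*2^10, 2310) = 2310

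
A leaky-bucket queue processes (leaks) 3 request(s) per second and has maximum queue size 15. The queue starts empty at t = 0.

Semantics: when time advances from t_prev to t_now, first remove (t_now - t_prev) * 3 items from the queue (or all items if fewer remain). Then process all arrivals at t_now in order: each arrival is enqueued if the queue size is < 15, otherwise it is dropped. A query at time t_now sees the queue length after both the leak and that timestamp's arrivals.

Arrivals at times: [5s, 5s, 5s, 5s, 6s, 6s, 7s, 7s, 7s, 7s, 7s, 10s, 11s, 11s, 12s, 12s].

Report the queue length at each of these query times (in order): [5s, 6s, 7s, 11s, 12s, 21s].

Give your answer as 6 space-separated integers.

Queue lengths at query times:
  query t=5s: backlog = 4
  query t=6s: backlog = 3
  query t=7s: backlog = 5
  query t=11s: backlog = 2
  query t=12s: backlog = 2
  query t=21s: backlog = 0

Answer: 4 3 5 2 2 0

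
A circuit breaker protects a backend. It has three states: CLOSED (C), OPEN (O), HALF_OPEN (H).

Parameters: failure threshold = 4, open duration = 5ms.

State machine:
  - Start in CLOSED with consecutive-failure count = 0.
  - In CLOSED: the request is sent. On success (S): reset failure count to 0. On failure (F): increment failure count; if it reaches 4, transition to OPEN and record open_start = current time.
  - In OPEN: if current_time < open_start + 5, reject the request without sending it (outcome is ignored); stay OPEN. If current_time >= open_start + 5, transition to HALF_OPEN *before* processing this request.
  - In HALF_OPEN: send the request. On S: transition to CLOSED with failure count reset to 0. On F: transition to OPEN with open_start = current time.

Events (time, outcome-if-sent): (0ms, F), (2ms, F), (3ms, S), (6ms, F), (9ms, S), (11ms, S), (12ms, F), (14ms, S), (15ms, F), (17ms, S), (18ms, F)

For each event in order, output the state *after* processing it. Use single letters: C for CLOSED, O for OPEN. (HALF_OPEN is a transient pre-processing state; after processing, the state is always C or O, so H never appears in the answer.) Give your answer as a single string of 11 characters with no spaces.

Answer: CCCCCCCCCCC

Derivation:
State after each event:
  event#1 t=0ms outcome=F: state=CLOSED
  event#2 t=2ms outcome=F: state=CLOSED
  event#3 t=3ms outcome=S: state=CLOSED
  event#4 t=6ms outcome=F: state=CLOSED
  event#5 t=9ms outcome=S: state=CLOSED
  event#6 t=11ms outcome=S: state=CLOSED
  event#7 t=12ms outcome=F: state=CLOSED
  event#8 t=14ms outcome=S: state=CLOSED
  event#9 t=15ms outcome=F: state=CLOSED
  event#10 t=17ms outcome=S: state=CLOSED
  event#11 t=18ms outcome=F: state=CLOSED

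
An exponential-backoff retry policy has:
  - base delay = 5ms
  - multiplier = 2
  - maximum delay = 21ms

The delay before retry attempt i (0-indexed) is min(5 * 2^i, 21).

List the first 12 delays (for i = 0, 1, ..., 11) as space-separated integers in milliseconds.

Answer: 5 10 20 21 21 21 21 21 21 21 21 21

Derivation:
Computing each delay:
  i=0: min(5*2^0, 21) = 5
  i=1: min(5*2^1, 21) = 10
  i=2: min(5*2^2, 21) = 20
  i=3: min(5*2^3, 21) = 21
  i=4: min(5*2^4, 21) = 21
  i=5: min(5*2^5, 21) = 21
  i=6: min(5*2^6, 21) = 21
  i=7: min(5*2^7, 21) = 21
  i=8: min(5*2^8, 21) = 21
  i=9: min(5*2^9, 21) = 21
  i=10: min(5*2^10, 21) = 21
  i=11: min(5*2^11, 21) = 21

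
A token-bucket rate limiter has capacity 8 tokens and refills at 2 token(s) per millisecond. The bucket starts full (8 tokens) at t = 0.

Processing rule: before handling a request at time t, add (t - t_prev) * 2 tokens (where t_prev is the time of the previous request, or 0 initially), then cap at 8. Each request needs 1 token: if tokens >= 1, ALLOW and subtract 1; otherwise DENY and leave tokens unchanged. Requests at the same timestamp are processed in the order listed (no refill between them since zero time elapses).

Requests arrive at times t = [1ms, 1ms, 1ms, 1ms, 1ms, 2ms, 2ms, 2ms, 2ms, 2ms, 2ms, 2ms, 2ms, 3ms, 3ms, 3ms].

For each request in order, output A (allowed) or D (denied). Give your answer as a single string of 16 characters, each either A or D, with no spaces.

Simulating step by step:
  req#1 t=1ms: ALLOW
  req#2 t=1ms: ALLOW
  req#3 t=1ms: ALLOW
  req#4 t=1ms: ALLOW
  req#5 t=1ms: ALLOW
  req#6 t=2ms: ALLOW
  req#7 t=2ms: ALLOW
  req#8 t=2ms: ALLOW
  req#9 t=2ms: ALLOW
  req#10 t=2ms: ALLOW
  req#11 t=2ms: DENY
  req#12 t=2ms: DENY
  req#13 t=2ms: DENY
  req#14 t=3ms: ALLOW
  req#15 t=3ms: ALLOW
  req#16 t=3ms: DENY

Answer: AAAAAAAAAADDDAAD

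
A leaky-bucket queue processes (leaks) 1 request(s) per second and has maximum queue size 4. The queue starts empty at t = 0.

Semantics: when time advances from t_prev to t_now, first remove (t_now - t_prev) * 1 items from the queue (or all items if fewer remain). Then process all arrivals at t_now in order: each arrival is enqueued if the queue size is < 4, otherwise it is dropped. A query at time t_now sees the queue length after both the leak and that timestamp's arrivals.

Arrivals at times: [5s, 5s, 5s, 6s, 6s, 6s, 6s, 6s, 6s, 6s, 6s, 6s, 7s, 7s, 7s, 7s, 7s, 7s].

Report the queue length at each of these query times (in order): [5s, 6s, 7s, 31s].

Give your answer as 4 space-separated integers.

Queue lengths at query times:
  query t=5s: backlog = 3
  query t=6s: backlog = 4
  query t=7s: backlog = 4
  query t=31s: backlog = 0

Answer: 3 4 4 0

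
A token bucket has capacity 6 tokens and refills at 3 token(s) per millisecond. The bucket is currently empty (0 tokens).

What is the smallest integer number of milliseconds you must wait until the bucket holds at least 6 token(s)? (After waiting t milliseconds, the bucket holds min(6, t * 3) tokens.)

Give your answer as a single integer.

Answer: 2

Derivation:
Need t * 3 >= 6, so t >= 6/3.
Smallest integer t = ceil(6/3) = 2.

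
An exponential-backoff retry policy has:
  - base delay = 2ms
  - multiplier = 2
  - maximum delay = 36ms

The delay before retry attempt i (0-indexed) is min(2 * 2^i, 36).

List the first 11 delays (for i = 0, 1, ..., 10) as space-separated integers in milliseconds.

Answer: 2 4 8 16 32 36 36 36 36 36 36

Derivation:
Computing each delay:
  i=0: min(2*2^0, 36) = 2
  i=1: min(2*2^1, 36) = 4
  i=2: min(2*2^2, 36) = 8
  i=3: min(2*2^3, 36) = 16
  i=4: min(2*2^4, 36) = 32
  i=5: min(2*2^5, 36) = 36
  i=6: min(2*2^6, 36) = 36
  i=7: min(2*2^7, 36) = 36
  i=8: min(2*2^8, 36) = 36
  i=9: min(2*2^9, 36) = 36
  i=10: min(2*2^10, 36) = 36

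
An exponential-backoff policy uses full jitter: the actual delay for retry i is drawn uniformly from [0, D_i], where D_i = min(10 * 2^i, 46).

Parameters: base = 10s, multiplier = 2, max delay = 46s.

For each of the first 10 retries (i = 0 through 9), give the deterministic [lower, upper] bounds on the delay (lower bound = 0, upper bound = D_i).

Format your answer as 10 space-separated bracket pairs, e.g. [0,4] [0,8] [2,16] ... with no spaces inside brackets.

Answer: [0,10] [0,20] [0,40] [0,46] [0,46] [0,46] [0,46] [0,46] [0,46] [0,46]

Derivation:
Computing bounds per retry:
  i=0: D_i=min(10*2^0,46)=10, bounds=[0,10]
  i=1: D_i=min(10*2^1,46)=20, bounds=[0,20]
  i=2: D_i=min(10*2^2,46)=40, bounds=[0,40]
  i=3: D_i=min(10*2^3,46)=46, bounds=[0,46]
  i=4: D_i=min(10*2^4,46)=46, bounds=[0,46]
  i=5: D_i=min(10*2^5,46)=46, bounds=[0,46]
  i=6: D_i=min(10*2^6,46)=46, bounds=[0,46]
  i=7: D_i=min(10*2^7,46)=46, bounds=[0,46]
  i=8: D_i=min(10*2^8,46)=46, bounds=[0,46]
  i=9: D_i=min(10*2^9,46)=46, bounds=[0,46]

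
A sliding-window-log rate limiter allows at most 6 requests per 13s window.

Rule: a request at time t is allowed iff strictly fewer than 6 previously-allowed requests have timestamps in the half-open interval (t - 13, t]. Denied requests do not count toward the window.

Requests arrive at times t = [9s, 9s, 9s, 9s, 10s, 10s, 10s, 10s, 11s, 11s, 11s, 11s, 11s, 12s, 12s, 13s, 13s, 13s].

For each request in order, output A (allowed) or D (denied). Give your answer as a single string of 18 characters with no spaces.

Tracking allowed requests in the window:
  req#1 t=9s: ALLOW
  req#2 t=9s: ALLOW
  req#3 t=9s: ALLOW
  req#4 t=9s: ALLOW
  req#5 t=10s: ALLOW
  req#6 t=10s: ALLOW
  req#7 t=10s: DENY
  req#8 t=10s: DENY
  req#9 t=11s: DENY
  req#10 t=11s: DENY
  req#11 t=11s: DENY
  req#12 t=11s: DENY
  req#13 t=11s: DENY
  req#14 t=12s: DENY
  req#15 t=12s: DENY
  req#16 t=13s: DENY
  req#17 t=13s: DENY
  req#18 t=13s: DENY

Answer: AAAAAADDDDDDDDDDDD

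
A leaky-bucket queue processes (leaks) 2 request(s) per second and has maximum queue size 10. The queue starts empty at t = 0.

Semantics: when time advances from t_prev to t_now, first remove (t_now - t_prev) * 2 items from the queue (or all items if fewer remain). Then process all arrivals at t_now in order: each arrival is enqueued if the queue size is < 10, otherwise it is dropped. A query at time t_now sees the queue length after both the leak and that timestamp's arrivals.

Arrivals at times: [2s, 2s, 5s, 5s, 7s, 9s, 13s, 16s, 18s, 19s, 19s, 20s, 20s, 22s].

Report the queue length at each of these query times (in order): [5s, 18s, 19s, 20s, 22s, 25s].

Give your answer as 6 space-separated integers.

Answer: 2 1 2 2 1 0

Derivation:
Queue lengths at query times:
  query t=5s: backlog = 2
  query t=18s: backlog = 1
  query t=19s: backlog = 2
  query t=20s: backlog = 2
  query t=22s: backlog = 1
  query t=25s: backlog = 0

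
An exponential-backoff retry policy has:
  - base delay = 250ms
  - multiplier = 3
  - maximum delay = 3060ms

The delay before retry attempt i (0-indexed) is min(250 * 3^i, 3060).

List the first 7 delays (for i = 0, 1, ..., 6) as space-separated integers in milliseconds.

Answer: 250 750 2250 3060 3060 3060 3060

Derivation:
Computing each delay:
  i=0: min(250*3^0, 3060) = 250
  i=1: min(250*3^1, 3060) = 750
  i=2: min(250*3^2, 3060) = 2250
  i=3: min(250*3^3, 3060) = 3060
  i=4: min(250*3^4, 3060) = 3060
  i=5: min(250*3^5, 3060) = 3060
  i=6: min(250*3^6, 3060) = 3060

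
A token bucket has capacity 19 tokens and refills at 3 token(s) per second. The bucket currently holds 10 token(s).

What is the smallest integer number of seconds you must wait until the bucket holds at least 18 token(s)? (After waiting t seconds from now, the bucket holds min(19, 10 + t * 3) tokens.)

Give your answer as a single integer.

Need 10 + t * 3 >= 18, so t >= 8/3.
Smallest integer t = ceil(8/3) = 3.

Answer: 3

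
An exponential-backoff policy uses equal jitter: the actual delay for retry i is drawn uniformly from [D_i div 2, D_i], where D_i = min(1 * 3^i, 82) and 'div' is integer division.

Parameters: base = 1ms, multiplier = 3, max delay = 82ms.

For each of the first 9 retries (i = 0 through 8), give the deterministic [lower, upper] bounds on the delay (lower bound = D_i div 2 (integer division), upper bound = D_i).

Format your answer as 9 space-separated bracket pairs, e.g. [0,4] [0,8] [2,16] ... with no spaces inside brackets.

Computing bounds per retry:
  i=0: D_i=min(1*3^0,82)=1, bounds=[0,1]
  i=1: D_i=min(1*3^1,82)=3, bounds=[1,3]
  i=2: D_i=min(1*3^2,82)=9, bounds=[4,9]
  i=3: D_i=min(1*3^3,82)=27, bounds=[13,27]
  i=4: D_i=min(1*3^4,82)=81, bounds=[40,81]
  i=5: D_i=min(1*3^5,82)=82, bounds=[41,82]
  i=6: D_i=min(1*3^6,82)=82, bounds=[41,82]
  i=7: D_i=min(1*3^7,82)=82, bounds=[41,82]
  i=8: D_i=min(1*3^8,82)=82, bounds=[41,82]

Answer: [0,1] [1,3] [4,9] [13,27] [40,81] [41,82] [41,82] [41,82] [41,82]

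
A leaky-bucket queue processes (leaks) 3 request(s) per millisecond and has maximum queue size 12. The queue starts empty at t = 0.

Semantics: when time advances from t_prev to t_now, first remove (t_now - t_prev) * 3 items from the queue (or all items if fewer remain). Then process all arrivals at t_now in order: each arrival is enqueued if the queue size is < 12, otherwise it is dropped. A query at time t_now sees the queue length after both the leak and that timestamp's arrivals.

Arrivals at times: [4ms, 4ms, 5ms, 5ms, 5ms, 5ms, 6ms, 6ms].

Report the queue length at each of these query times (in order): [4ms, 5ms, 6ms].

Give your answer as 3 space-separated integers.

Queue lengths at query times:
  query t=4ms: backlog = 2
  query t=5ms: backlog = 4
  query t=6ms: backlog = 3

Answer: 2 4 3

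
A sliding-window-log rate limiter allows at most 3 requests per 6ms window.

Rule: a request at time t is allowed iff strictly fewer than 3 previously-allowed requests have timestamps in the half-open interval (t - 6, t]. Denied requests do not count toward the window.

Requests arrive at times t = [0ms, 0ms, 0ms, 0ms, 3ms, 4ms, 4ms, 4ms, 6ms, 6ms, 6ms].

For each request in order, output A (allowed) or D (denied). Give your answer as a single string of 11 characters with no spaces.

Tracking allowed requests in the window:
  req#1 t=0ms: ALLOW
  req#2 t=0ms: ALLOW
  req#3 t=0ms: ALLOW
  req#4 t=0ms: DENY
  req#5 t=3ms: DENY
  req#6 t=4ms: DENY
  req#7 t=4ms: DENY
  req#8 t=4ms: DENY
  req#9 t=6ms: ALLOW
  req#10 t=6ms: ALLOW
  req#11 t=6ms: ALLOW

Answer: AAADDDDDAAA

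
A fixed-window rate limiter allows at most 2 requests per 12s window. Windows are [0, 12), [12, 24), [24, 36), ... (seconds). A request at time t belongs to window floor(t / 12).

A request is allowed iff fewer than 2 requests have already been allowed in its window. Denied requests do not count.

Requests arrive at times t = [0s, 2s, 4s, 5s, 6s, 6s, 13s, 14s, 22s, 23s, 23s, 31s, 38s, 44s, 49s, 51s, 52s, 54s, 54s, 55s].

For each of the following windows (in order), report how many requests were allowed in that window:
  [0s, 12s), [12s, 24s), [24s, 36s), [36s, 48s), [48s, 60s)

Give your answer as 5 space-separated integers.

Answer: 2 2 1 2 2

Derivation:
Processing requests:
  req#1 t=0s (window 0): ALLOW
  req#2 t=2s (window 0): ALLOW
  req#3 t=4s (window 0): DENY
  req#4 t=5s (window 0): DENY
  req#5 t=6s (window 0): DENY
  req#6 t=6s (window 0): DENY
  req#7 t=13s (window 1): ALLOW
  req#8 t=14s (window 1): ALLOW
  req#9 t=22s (window 1): DENY
  req#10 t=23s (window 1): DENY
  req#11 t=23s (window 1): DENY
  req#12 t=31s (window 2): ALLOW
  req#13 t=38s (window 3): ALLOW
  req#14 t=44s (window 3): ALLOW
  req#15 t=49s (window 4): ALLOW
  req#16 t=51s (window 4): ALLOW
  req#17 t=52s (window 4): DENY
  req#18 t=54s (window 4): DENY
  req#19 t=54s (window 4): DENY
  req#20 t=55s (window 4): DENY

Allowed counts by window: 2 2 1 2 2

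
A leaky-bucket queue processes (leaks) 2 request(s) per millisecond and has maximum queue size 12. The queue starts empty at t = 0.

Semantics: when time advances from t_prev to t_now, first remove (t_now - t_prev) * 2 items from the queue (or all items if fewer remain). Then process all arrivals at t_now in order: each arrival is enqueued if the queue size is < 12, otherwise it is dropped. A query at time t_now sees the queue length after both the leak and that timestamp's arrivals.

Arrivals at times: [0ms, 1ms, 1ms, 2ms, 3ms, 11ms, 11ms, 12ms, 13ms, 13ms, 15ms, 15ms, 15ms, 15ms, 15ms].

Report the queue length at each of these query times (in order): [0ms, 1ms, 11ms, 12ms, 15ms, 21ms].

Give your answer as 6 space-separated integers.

Queue lengths at query times:
  query t=0ms: backlog = 1
  query t=1ms: backlog = 2
  query t=11ms: backlog = 2
  query t=12ms: backlog = 1
  query t=15ms: backlog = 5
  query t=21ms: backlog = 0

Answer: 1 2 2 1 5 0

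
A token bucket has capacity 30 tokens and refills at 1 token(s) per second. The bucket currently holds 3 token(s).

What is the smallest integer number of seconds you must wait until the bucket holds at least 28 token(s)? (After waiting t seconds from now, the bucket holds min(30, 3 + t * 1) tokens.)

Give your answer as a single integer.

Answer: 25

Derivation:
Need 3 + t * 1 >= 28, so t >= 25/1.
Smallest integer t = ceil(25/1) = 25.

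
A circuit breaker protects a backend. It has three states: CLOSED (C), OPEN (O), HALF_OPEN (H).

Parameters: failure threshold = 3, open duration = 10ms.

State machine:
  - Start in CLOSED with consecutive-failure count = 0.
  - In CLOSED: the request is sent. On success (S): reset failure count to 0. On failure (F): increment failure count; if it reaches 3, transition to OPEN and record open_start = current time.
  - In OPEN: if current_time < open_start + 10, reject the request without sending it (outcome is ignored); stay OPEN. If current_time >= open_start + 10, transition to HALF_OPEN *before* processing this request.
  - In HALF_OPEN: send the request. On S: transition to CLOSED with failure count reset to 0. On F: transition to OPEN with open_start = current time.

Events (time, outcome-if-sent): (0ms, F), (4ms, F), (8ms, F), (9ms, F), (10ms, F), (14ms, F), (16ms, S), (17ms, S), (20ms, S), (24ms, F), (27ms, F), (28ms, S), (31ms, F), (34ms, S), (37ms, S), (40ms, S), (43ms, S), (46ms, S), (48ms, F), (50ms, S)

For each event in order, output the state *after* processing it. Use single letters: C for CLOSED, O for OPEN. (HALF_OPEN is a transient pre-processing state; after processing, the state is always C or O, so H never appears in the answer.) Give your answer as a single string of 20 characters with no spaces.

Answer: CCOOOOOOCCCCCCCCCCCC

Derivation:
State after each event:
  event#1 t=0ms outcome=F: state=CLOSED
  event#2 t=4ms outcome=F: state=CLOSED
  event#3 t=8ms outcome=F: state=OPEN
  event#4 t=9ms outcome=F: state=OPEN
  event#5 t=10ms outcome=F: state=OPEN
  event#6 t=14ms outcome=F: state=OPEN
  event#7 t=16ms outcome=S: state=OPEN
  event#8 t=17ms outcome=S: state=OPEN
  event#9 t=20ms outcome=S: state=CLOSED
  event#10 t=24ms outcome=F: state=CLOSED
  event#11 t=27ms outcome=F: state=CLOSED
  event#12 t=28ms outcome=S: state=CLOSED
  event#13 t=31ms outcome=F: state=CLOSED
  event#14 t=34ms outcome=S: state=CLOSED
  event#15 t=37ms outcome=S: state=CLOSED
  event#16 t=40ms outcome=S: state=CLOSED
  event#17 t=43ms outcome=S: state=CLOSED
  event#18 t=46ms outcome=S: state=CLOSED
  event#19 t=48ms outcome=F: state=CLOSED
  event#20 t=50ms outcome=S: state=CLOSED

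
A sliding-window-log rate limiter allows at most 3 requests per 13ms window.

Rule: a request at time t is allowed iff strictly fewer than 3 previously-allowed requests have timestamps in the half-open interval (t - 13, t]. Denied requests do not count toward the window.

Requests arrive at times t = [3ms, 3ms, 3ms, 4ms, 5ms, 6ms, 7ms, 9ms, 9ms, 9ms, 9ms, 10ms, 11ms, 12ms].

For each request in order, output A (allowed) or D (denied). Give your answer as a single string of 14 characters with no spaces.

Tracking allowed requests in the window:
  req#1 t=3ms: ALLOW
  req#2 t=3ms: ALLOW
  req#3 t=3ms: ALLOW
  req#4 t=4ms: DENY
  req#5 t=5ms: DENY
  req#6 t=6ms: DENY
  req#7 t=7ms: DENY
  req#8 t=9ms: DENY
  req#9 t=9ms: DENY
  req#10 t=9ms: DENY
  req#11 t=9ms: DENY
  req#12 t=10ms: DENY
  req#13 t=11ms: DENY
  req#14 t=12ms: DENY

Answer: AAADDDDDDDDDDD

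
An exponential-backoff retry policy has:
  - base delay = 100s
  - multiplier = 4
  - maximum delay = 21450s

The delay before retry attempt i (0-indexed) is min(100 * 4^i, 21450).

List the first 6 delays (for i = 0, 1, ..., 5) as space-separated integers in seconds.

Answer: 100 400 1600 6400 21450 21450

Derivation:
Computing each delay:
  i=0: min(100*4^0, 21450) = 100
  i=1: min(100*4^1, 21450) = 400
  i=2: min(100*4^2, 21450) = 1600
  i=3: min(100*4^3, 21450) = 6400
  i=4: min(100*4^4, 21450) = 21450
  i=5: min(100*4^5, 21450) = 21450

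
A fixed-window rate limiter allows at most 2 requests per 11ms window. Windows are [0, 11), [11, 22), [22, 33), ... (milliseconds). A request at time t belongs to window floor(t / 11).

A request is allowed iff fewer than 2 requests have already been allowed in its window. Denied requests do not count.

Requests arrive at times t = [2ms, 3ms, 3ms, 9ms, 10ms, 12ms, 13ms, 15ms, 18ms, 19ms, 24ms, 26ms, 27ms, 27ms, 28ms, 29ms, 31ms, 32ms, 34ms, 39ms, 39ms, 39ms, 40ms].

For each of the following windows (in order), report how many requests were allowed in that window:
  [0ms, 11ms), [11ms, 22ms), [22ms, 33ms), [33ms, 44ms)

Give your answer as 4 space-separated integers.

Processing requests:
  req#1 t=2ms (window 0): ALLOW
  req#2 t=3ms (window 0): ALLOW
  req#3 t=3ms (window 0): DENY
  req#4 t=9ms (window 0): DENY
  req#5 t=10ms (window 0): DENY
  req#6 t=12ms (window 1): ALLOW
  req#7 t=13ms (window 1): ALLOW
  req#8 t=15ms (window 1): DENY
  req#9 t=18ms (window 1): DENY
  req#10 t=19ms (window 1): DENY
  req#11 t=24ms (window 2): ALLOW
  req#12 t=26ms (window 2): ALLOW
  req#13 t=27ms (window 2): DENY
  req#14 t=27ms (window 2): DENY
  req#15 t=28ms (window 2): DENY
  req#16 t=29ms (window 2): DENY
  req#17 t=31ms (window 2): DENY
  req#18 t=32ms (window 2): DENY
  req#19 t=34ms (window 3): ALLOW
  req#20 t=39ms (window 3): ALLOW
  req#21 t=39ms (window 3): DENY
  req#22 t=39ms (window 3): DENY
  req#23 t=40ms (window 3): DENY

Allowed counts by window: 2 2 2 2

Answer: 2 2 2 2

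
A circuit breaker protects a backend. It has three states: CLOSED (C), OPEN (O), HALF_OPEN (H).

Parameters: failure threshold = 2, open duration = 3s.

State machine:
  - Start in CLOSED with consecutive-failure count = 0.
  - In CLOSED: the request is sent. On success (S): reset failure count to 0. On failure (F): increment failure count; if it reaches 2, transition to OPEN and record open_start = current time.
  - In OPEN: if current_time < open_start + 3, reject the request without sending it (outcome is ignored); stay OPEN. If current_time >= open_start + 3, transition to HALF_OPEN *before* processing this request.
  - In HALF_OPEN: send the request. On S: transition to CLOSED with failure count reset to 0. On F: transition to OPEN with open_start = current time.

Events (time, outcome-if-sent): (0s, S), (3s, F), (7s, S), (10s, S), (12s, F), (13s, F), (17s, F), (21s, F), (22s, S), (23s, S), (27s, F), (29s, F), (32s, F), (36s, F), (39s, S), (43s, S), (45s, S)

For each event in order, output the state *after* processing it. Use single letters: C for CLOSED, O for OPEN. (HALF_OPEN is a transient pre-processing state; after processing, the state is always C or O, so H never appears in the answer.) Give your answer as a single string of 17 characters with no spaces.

Answer: CCCCCOOOOOOOOOCCC

Derivation:
State after each event:
  event#1 t=0s outcome=S: state=CLOSED
  event#2 t=3s outcome=F: state=CLOSED
  event#3 t=7s outcome=S: state=CLOSED
  event#4 t=10s outcome=S: state=CLOSED
  event#5 t=12s outcome=F: state=CLOSED
  event#6 t=13s outcome=F: state=OPEN
  event#7 t=17s outcome=F: state=OPEN
  event#8 t=21s outcome=F: state=OPEN
  event#9 t=22s outcome=S: state=OPEN
  event#10 t=23s outcome=S: state=OPEN
  event#11 t=27s outcome=F: state=OPEN
  event#12 t=29s outcome=F: state=OPEN
  event#13 t=32s outcome=F: state=OPEN
  event#14 t=36s outcome=F: state=OPEN
  event#15 t=39s outcome=S: state=CLOSED
  event#16 t=43s outcome=S: state=CLOSED
  event#17 t=45s outcome=S: state=CLOSED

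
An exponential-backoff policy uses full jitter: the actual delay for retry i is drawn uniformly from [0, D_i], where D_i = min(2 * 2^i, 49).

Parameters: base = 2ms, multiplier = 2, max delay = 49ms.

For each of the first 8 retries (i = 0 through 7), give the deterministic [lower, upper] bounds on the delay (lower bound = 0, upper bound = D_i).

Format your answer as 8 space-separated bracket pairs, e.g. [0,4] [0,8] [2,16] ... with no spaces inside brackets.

Answer: [0,2] [0,4] [0,8] [0,16] [0,32] [0,49] [0,49] [0,49]

Derivation:
Computing bounds per retry:
  i=0: D_i=min(2*2^0,49)=2, bounds=[0,2]
  i=1: D_i=min(2*2^1,49)=4, bounds=[0,4]
  i=2: D_i=min(2*2^2,49)=8, bounds=[0,8]
  i=3: D_i=min(2*2^3,49)=16, bounds=[0,16]
  i=4: D_i=min(2*2^4,49)=32, bounds=[0,32]
  i=5: D_i=min(2*2^5,49)=49, bounds=[0,49]
  i=6: D_i=min(2*2^6,49)=49, bounds=[0,49]
  i=7: D_i=min(2*2^7,49)=49, bounds=[0,49]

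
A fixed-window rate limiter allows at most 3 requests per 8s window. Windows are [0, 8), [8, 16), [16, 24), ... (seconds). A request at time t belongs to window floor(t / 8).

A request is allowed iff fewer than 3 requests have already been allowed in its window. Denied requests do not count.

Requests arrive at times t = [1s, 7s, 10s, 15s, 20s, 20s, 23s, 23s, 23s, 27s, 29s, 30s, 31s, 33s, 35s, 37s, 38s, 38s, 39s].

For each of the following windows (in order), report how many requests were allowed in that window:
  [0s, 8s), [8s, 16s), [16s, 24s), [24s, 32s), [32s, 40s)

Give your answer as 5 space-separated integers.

Processing requests:
  req#1 t=1s (window 0): ALLOW
  req#2 t=7s (window 0): ALLOW
  req#3 t=10s (window 1): ALLOW
  req#4 t=15s (window 1): ALLOW
  req#5 t=20s (window 2): ALLOW
  req#6 t=20s (window 2): ALLOW
  req#7 t=23s (window 2): ALLOW
  req#8 t=23s (window 2): DENY
  req#9 t=23s (window 2): DENY
  req#10 t=27s (window 3): ALLOW
  req#11 t=29s (window 3): ALLOW
  req#12 t=30s (window 3): ALLOW
  req#13 t=31s (window 3): DENY
  req#14 t=33s (window 4): ALLOW
  req#15 t=35s (window 4): ALLOW
  req#16 t=37s (window 4): ALLOW
  req#17 t=38s (window 4): DENY
  req#18 t=38s (window 4): DENY
  req#19 t=39s (window 4): DENY

Allowed counts by window: 2 2 3 3 3

Answer: 2 2 3 3 3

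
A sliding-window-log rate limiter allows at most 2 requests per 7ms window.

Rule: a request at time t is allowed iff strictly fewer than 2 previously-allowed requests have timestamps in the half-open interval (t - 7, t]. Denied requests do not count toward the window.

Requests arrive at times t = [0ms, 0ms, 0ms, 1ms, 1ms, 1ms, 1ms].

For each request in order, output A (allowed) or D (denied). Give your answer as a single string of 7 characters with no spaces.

Tracking allowed requests in the window:
  req#1 t=0ms: ALLOW
  req#2 t=0ms: ALLOW
  req#3 t=0ms: DENY
  req#4 t=1ms: DENY
  req#5 t=1ms: DENY
  req#6 t=1ms: DENY
  req#7 t=1ms: DENY

Answer: AADDDDD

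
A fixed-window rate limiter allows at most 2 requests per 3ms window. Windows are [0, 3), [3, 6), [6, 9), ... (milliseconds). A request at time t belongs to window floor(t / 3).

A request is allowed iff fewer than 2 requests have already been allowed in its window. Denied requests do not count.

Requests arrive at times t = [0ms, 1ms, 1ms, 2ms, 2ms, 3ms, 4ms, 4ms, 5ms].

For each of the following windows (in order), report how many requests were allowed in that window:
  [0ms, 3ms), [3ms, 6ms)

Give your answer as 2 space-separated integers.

Answer: 2 2

Derivation:
Processing requests:
  req#1 t=0ms (window 0): ALLOW
  req#2 t=1ms (window 0): ALLOW
  req#3 t=1ms (window 0): DENY
  req#4 t=2ms (window 0): DENY
  req#5 t=2ms (window 0): DENY
  req#6 t=3ms (window 1): ALLOW
  req#7 t=4ms (window 1): ALLOW
  req#8 t=4ms (window 1): DENY
  req#9 t=5ms (window 1): DENY

Allowed counts by window: 2 2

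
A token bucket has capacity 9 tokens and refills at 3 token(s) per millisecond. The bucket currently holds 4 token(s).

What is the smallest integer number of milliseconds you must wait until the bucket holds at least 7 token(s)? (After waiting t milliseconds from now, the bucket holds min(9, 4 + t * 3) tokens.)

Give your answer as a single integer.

Need 4 + t * 3 >= 7, so t >= 3/3.
Smallest integer t = ceil(3/3) = 1.

Answer: 1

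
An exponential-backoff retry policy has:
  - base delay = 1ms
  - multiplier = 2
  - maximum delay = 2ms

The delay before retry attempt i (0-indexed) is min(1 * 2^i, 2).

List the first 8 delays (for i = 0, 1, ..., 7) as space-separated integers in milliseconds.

Computing each delay:
  i=0: min(1*2^0, 2) = 1
  i=1: min(1*2^1, 2) = 2
  i=2: min(1*2^2, 2) = 2
  i=3: min(1*2^3, 2) = 2
  i=4: min(1*2^4, 2) = 2
  i=5: min(1*2^5, 2) = 2
  i=6: min(1*2^6, 2) = 2
  i=7: min(1*2^7, 2) = 2

Answer: 1 2 2 2 2 2 2 2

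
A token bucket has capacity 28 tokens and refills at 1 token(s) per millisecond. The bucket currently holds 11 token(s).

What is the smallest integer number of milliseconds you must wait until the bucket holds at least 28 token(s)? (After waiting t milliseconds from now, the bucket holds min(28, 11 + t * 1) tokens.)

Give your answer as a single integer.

Answer: 17

Derivation:
Need 11 + t * 1 >= 28, so t >= 17/1.
Smallest integer t = ceil(17/1) = 17.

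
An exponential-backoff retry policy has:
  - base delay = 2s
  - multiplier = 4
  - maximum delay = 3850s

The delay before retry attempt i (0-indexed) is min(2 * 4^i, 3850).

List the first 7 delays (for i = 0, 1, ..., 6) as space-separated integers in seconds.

Answer: 2 8 32 128 512 2048 3850

Derivation:
Computing each delay:
  i=0: min(2*4^0, 3850) = 2
  i=1: min(2*4^1, 3850) = 8
  i=2: min(2*4^2, 3850) = 32
  i=3: min(2*4^3, 3850) = 128
  i=4: min(2*4^4, 3850) = 512
  i=5: min(2*4^5, 3850) = 2048
  i=6: min(2*4^6, 3850) = 3850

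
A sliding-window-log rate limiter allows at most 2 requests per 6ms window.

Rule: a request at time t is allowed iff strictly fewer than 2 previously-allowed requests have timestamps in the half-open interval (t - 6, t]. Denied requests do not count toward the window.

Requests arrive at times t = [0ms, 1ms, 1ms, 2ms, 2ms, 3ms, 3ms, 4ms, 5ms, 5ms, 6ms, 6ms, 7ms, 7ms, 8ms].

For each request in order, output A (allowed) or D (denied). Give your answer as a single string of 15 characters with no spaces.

Tracking allowed requests in the window:
  req#1 t=0ms: ALLOW
  req#2 t=1ms: ALLOW
  req#3 t=1ms: DENY
  req#4 t=2ms: DENY
  req#5 t=2ms: DENY
  req#6 t=3ms: DENY
  req#7 t=3ms: DENY
  req#8 t=4ms: DENY
  req#9 t=5ms: DENY
  req#10 t=5ms: DENY
  req#11 t=6ms: ALLOW
  req#12 t=6ms: DENY
  req#13 t=7ms: ALLOW
  req#14 t=7ms: DENY
  req#15 t=8ms: DENY

Answer: AADDDDDDDDADADD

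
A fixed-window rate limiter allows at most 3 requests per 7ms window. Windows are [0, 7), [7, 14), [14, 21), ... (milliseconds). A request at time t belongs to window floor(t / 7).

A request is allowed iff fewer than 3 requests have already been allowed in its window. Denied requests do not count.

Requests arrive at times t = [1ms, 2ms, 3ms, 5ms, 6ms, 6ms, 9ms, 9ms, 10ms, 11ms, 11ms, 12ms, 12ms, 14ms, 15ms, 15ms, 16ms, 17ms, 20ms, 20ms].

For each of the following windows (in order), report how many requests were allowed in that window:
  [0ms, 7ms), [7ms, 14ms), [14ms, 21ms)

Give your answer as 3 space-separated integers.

Processing requests:
  req#1 t=1ms (window 0): ALLOW
  req#2 t=2ms (window 0): ALLOW
  req#3 t=3ms (window 0): ALLOW
  req#4 t=5ms (window 0): DENY
  req#5 t=6ms (window 0): DENY
  req#6 t=6ms (window 0): DENY
  req#7 t=9ms (window 1): ALLOW
  req#8 t=9ms (window 1): ALLOW
  req#9 t=10ms (window 1): ALLOW
  req#10 t=11ms (window 1): DENY
  req#11 t=11ms (window 1): DENY
  req#12 t=12ms (window 1): DENY
  req#13 t=12ms (window 1): DENY
  req#14 t=14ms (window 2): ALLOW
  req#15 t=15ms (window 2): ALLOW
  req#16 t=15ms (window 2): ALLOW
  req#17 t=16ms (window 2): DENY
  req#18 t=17ms (window 2): DENY
  req#19 t=20ms (window 2): DENY
  req#20 t=20ms (window 2): DENY

Allowed counts by window: 3 3 3

Answer: 3 3 3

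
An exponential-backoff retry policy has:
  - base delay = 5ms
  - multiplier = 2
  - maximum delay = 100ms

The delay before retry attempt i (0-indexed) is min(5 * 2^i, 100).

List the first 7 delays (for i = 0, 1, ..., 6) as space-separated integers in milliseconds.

Computing each delay:
  i=0: min(5*2^0, 100) = 5
  i=1: min(5*2^1, 100) = 10
  i=2: min(5*2^2, 100) = 20
  i=3: min(5*2^3, 100) = 40
  i=4: min(5*2^4, 100) = 80
  i=5: min(5*2^5, 100) = 100
  i=6: min(5*2^6, 100) = 100

Answer: 5 10 20 40 80 100 100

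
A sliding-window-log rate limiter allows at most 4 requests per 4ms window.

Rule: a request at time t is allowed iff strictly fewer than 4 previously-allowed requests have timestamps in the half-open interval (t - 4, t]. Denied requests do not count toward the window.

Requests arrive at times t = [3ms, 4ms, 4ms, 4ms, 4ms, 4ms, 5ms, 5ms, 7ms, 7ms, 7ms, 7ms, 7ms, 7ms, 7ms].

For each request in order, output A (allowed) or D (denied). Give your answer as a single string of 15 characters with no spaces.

Tracking allowed requests in the window:
  req#1 t=3ms: ALLOW
  req#2 t=4ms: ALLOW
  req#3 t=4ms: ALLOW
  req#4 t=4ms: ALLOW
  req#5 t=4ms: DENY
  req#6 t=4ms: DENY
  req#7 t=5ms: DENY
  req#8 t=5ms: DENY
  req#9 t=7ms: ALLOW
  req#10 t=7ms: DENY
  req#11 t=7ms: DENY
  req#12 t=7ms: DENY
  req#13 t=7ms: DENY
  req#14 t=7ms: DENY
  req#15 t=7ms: DENY

Answer: AAAADDDDADDDDDD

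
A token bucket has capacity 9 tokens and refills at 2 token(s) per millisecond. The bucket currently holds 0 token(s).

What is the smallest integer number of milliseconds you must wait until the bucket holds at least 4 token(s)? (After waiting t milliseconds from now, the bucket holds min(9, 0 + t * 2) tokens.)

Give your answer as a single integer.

Need 0 + t * 2 >= 4, so t >= 4/2.
Smallest integer t = ceil(4/2) = 2.

Answer: 2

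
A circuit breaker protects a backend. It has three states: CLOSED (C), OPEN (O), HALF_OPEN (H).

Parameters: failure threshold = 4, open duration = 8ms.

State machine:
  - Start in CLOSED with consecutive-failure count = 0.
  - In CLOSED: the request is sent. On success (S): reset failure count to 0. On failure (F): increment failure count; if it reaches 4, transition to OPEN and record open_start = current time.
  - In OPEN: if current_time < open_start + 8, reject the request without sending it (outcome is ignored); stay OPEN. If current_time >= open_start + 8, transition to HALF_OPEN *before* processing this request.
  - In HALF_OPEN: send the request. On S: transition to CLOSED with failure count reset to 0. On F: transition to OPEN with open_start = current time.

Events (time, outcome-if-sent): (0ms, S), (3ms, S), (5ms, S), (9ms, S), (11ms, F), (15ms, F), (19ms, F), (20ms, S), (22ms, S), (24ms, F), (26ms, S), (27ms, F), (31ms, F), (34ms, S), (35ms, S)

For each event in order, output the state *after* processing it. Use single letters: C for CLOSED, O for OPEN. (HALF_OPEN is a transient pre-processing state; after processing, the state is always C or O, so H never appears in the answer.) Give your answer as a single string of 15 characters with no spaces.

State after each event:
  event#1 t=0ms outcome=S: state=CLOSED
  event#2 t=3ms outcome=S: state=CLOSED
  event#3 t=5ms outcome=S: state=CLOSED
  event#4 t=9ms outcome=S: state=CLOSED
  event#5 t=11ms outcome=F: state=CLOSED
  event#6 t=15ms outcome=F: state=CLOSED
  event#7 t=19ms outcome=F: state=CLOSED
  event#8 t=20ms outcome=S: state=CLOSED
  event#9 t=22ms outcome=S: state=CLOSED
  event#10 t=24ms outcome=F: state=CLOSED
  event#11 t=26ms outcome=S: state=CLOSED
  event#12 t=27ms outcome=F: state=CLOSED
  event#13 t=31ms outcome=F: state=CLOSED
  event#14 t=34ms outcome=S: state=CLOSED
  event#15 t=35ms outcome=S: state=CLOSED

Answer: CCCCCCCCCCCCCCC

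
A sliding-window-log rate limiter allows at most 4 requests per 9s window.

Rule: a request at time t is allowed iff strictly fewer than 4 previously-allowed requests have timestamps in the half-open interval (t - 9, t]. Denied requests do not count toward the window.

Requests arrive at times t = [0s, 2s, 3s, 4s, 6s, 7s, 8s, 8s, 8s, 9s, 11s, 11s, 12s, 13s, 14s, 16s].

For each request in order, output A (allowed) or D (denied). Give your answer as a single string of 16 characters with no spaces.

Answer: AAAADDDDDAADAADD

Derivation:
Tracking allowed requests in the window:
  req#1 t=0s: ALLOW
  req#2 t=2s: ALLOW
  req#3 t=3s: ALLOW
  req#4 t=4s: ALLOW
  req#5 t=6s: DENY
  req#6 t=7s: DENY
  req#7 t=8s: DENY
  req#8 t=8s: DENY
  req#9 t=8s: DENY
  req#10 t=9s: ALLOW
  req#11 t=11s: ALLOW
  req#12 t=11s: DENY
  req#13 t=12s: ALLOW
  req#14 t=13s: ALLOW
  req#15 t=14s: DENY
  req#16 t=16s: DENY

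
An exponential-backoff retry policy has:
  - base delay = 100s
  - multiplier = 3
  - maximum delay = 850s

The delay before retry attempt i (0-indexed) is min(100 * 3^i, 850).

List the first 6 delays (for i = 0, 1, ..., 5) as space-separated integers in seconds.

Computing each delay:
  i=0: min(100*3^0, 850) = 100
  i=1: min(100*3^1, 850) = 300
  i=2: min(100*3^2, 850) = 850
  i=3: min(100*3^3, 850) = 850
  i=4: min(100*3^4, 850) = 850
  i=5: min(100*3^5, 850) = 850

Answer: 100 300 850 850 850 850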